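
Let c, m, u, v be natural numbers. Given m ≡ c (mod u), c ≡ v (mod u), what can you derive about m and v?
m ≡ v (mod u)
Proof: m ≡ c (mod u) and c ≡ v (mod u). By transitivity, m ≡ v (mod u).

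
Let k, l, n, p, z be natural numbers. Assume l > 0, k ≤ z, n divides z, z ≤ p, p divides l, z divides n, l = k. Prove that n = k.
n divides z and z divides n, so n = z. From p divides l and l > 0, p ≤ l. Since z ≤ p, z ≤ l. l = k, so z ≤ k. k ≤ z, so z = k. Since n = z, n = k.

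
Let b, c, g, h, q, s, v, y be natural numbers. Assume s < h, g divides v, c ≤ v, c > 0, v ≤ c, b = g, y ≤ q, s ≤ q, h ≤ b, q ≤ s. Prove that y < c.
s ≤ q and q ≤ s, thus s = q. Since s < h, q < h. Since y ≤ q, y < h. b = g and h ≤ b, therefore h ≤ g. y < h, so y < g. v ≤ c and c ≤ v, therefore v = c. Since g divides v, g divides c. Since c > 0, g ≤ c. Since y < g, y < c.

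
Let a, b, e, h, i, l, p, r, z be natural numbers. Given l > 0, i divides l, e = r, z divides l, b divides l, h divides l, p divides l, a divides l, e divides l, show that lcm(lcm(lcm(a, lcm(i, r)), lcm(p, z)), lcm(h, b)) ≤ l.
Because e = r and e divides l, r divides l. i divides l, so lcm(i, r) divides l. Since a divides l, lcm(a, lcm(i, r)) divides l. From p divides l and z divides l, lcm(p, z) divides l. lcm(a, lcm(i, r)) divides l, so lcm(lcm(a, lcm(i, r)), lcm(p, z)) divides l. h divides l and b divides l, so lcm(h, b) divides l. Because lcm(lcm(a, lcm(i, r)), lcm(p, z)) divides l, lcm(lcm(lcm(a, lcm(i, r)), lcm(p, z)), lcm(h, b)) divides l. Since l > 0, lcm(lcm(lcm(a, lcm(i, r)), lcm(p, z)), lcm(h, b)) ≤ l.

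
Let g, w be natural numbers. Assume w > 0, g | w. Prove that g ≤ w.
g | w and w > 0. By divisors are at most what they divide, g ≤ w.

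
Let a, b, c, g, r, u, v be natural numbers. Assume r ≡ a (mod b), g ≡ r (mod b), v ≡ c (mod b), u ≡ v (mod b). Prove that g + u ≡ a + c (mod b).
From g ≡ r (mod b) and r ≡ a (mod b), g ≡ a (mod b). Since u ≡ v (mod b) and v ≡ c (mod b), u ≡ c (mod b). Since g ≡ a (mod b), g + u ≡ a + c (mod b).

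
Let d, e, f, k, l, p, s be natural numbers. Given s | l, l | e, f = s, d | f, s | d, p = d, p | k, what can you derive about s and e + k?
s | e + k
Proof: From s | l and l | e, s | e. Because f = s and d | f, d | s. s | d, so d = s. Because p = d and p | k, d | k. Since d = s, s | k. s | e, so s | e + k.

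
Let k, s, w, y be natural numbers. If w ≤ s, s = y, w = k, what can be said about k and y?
k ≤ y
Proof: Because s = y and w ≤ s, w ≤ y. w = k, so k ≤ y.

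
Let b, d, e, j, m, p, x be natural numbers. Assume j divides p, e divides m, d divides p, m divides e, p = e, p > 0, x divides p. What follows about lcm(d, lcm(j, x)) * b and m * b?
lcm(d, lcm(j, x)) * b ≤ m * b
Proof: e divides m and m divides e, hence e = m. p = e, so p = m. From j divides p and x divides p, lcm(j, x) divides p. Since d divides p, lcm(d, lcm(j, x)) divides p. p > 0, so lcm(d, lcm(j, x)) ≤ p. p = m, so lcm(d, lcm(j, x)) ≤ m. By multiplying by a non-negative, lcm(d, lcm(j, x)) * b ≤ m * b.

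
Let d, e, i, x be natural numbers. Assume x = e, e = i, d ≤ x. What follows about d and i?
d ≤ i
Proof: x = e and e = i, thus x = i. d ≤ x, so d ≤ i.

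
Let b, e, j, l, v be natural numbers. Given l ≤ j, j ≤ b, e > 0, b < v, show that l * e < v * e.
l ≤ j and j ≤ b, therefore l ≤ b. b < v, so l < v. Combining with e > 0, by multiplying by a positive, l * e < v * e.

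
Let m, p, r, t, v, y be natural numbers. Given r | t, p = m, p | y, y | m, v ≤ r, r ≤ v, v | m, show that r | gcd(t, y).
p = m and p | y, so m | y. Since y | m, m = y. v ≤ r and r ≤ v, so v = r. From v | m, r | m. m = y, so r | y. r | t, so r | gcd(t, y).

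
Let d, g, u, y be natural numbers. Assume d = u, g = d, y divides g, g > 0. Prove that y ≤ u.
g = d and d = u, thus g = u. y divides g and g > 0, hence y ≤ g. g = u, so y ≤ u.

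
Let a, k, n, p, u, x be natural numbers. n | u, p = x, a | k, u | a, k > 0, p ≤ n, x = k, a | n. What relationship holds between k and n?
k = n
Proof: From p = x and x = k, p = k. Since p ≤ n, k ≤ n. n | u and u | a, thus n | a. a | n, so a = n. a | k, so n | k. k > 0, so n ≤ k. From k ≤ n, k = n.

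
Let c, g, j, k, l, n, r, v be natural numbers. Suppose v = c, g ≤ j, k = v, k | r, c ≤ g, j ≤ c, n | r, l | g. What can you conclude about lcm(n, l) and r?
lcm(n, l) | r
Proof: g ≤ j and j ≤ c, therefore g ≤ c. c ≤ g, so c = g. From k = v and v = c, k = c. k | r, so c | r. c = g, so g | r. Since l | g, l | r. Since n | r, lcm(n, l) | r.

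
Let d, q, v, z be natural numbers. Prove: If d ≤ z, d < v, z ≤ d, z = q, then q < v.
Because d ≤ z and z ≤ d, d = z. Since z = q, d = q. Since d < v, q < v.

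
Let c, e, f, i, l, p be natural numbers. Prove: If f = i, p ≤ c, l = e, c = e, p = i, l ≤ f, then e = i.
From l = e and l ≤ f, e ≤ f. f = i, so e ≤ i. From c = e and p ≤ c, p ≤ e. p = i, so i ≤ e. Since e ≤ i, e = i.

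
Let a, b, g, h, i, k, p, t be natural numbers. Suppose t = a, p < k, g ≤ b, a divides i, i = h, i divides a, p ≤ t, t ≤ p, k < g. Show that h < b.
Since p ≤ t and t ≤ p, p = t. Because t = a, p = a. From a divides i and i divides a, a = i. Since p = a, p = i. From p < k and k < g, p < g. g ≤ b, so p < b. p = i, so i < b. i = h, so h < b.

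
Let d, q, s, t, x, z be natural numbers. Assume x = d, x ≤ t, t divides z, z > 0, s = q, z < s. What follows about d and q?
d < q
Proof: x = d and x ≤ t, therefore d ≤ t. Because t divides z and z > 0, t ≤ z. Since d ≤ t, d ≤ z. Because s = q and z < s, z < q. Since d ≤ z, d < q.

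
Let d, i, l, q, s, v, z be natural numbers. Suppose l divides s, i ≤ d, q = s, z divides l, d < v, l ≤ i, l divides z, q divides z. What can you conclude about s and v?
s < v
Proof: From z divides l and l divides z, z = l. Since q = s and q divides z, s divides z. z = l, so s divides l. Since l divides s, l = s. From l ≤ i and i ≤ d, l ≤ d. d < v, so l < v. l = s, so s < v.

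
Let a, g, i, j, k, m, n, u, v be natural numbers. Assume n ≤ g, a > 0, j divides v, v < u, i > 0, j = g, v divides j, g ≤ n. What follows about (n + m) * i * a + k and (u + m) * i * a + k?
(n + m) * i * a + k < (u + m) * i * a + k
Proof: v divides j and j divides v, therefore v = j. Because j = g, v = g. g ≤ n and n ≤ g, hence g = n. v = g, so v = n. v < u, so n < u. Then n + m < u + m. Using i > 0, by multiplying by a positive, (n + m) * i < (u + m) * i. From a > 0, by multiplying by a positive, (n + m) * i * a < (u + m) * i * a. Then (n + m) * i * a + k < (u + m) * i * a + k.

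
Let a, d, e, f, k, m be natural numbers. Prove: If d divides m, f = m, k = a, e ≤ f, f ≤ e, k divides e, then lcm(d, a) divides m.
e ≤ f and f ≤ e, hence e = f. k divides e, so k divides f. From k = a, a divides f. f = m, so a divides m. Since d divides m, lcm(d, a) divides m.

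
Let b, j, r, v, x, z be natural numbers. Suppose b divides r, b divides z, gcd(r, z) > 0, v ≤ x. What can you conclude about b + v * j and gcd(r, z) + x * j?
b + v * j ≤ gcd(r, z) + x * j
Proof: Because b divides r and b divides z, b divides gcd(r, z). Since gcd(r, z) > 0, b ≤ gcd(r, z). v ≤ x. By multiplying by a non-negative, v * j ≤ x * j. Since b ≤ gcd(r, z), b + v * j ≤ gcd(r, z) + x * j.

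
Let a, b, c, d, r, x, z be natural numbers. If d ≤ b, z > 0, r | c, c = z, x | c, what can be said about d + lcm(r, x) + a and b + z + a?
d + lcm(r, x) + a ≤ b + z + a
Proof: r | c and x | c, so lcm(r, x) | c. Since c = z, lcm(r, x) | z. z > 0, so lcm(r, x) ≤ z. Then lcm(r, x) + a ≤ z + a. Since d ≤ b, d + lcm(r, x) + a ≤ b + z + a.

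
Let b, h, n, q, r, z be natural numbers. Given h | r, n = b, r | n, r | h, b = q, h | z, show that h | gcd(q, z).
n = b and b = q, hence n = q. From r | h and h | r, r = h. Since r | n, h | n. n = q, so h | q. h | z, so h | gcd(q, z).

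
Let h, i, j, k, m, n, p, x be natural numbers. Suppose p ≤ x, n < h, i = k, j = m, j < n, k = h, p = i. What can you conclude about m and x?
m < x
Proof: j = m and j < n, hence m < n. From i = k and k = h, i = h. Because p = i and p ≤ x, i ≤ x. Since i = h, h ≤ x. Since n < h, n < x. m < n, so m < x.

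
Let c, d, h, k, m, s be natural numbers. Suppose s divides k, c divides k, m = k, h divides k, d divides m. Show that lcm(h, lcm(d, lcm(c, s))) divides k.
m = k and d divides m, so d divides k. Because c divides k and s divides k, lcm(c, s) divides k. d divides k, so lcm(d, lcm(c, s)) divides k. h divides k, so lcm(h, lcm(d, lcm(c, s))) divides k.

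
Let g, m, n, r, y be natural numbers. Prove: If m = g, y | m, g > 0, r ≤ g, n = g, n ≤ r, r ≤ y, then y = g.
m = g and y | m, so y | g. Because g > 0, y ≤ g. Because n = g and n ≤ r, g ≤ r. r ≤ g, so r = g. Since r ≤ y, g ≤ y. y ≤ g, so y = g.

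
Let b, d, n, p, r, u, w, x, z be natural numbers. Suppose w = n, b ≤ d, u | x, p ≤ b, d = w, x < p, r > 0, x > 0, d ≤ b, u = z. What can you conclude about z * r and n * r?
z * r < n * r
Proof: b ≤ d and d ≤ b, therefore b = d. d = w and w = n, hence d = n. Because b = d, b = n. u = z and u | x, hence z | x. x > 0, so z ≤ x. x < p and p ≤ b, hence x < b. z ≤ x, so z < b. b = n, so z < n. Since r > 0, z * r < n * r.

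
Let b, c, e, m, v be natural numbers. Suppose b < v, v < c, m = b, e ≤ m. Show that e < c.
m = b and e ≤ m, thus e ≤ b. b < v, so e < v. v < c, so e < c.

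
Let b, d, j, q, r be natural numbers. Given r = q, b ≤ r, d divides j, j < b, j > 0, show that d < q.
d divides j and j > 0, therefore d ≤ j. j < b, so d < b. r = q and b ≤ r, therefore b ≤ q. Since d < b, d < q.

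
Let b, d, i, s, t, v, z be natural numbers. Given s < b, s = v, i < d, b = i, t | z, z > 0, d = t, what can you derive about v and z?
v < z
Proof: b = i and s < b, hence s < i. s = v, so v < i. d = t and i < d, so i < t. Because t | z and z > 0, t ≤ z. i < t, so i < z. From v < i, v < z.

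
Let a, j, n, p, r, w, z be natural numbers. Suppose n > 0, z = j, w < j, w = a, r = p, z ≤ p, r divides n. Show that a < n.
z = j and z ≤ p, thus j ≤ p. Since w < j, w < p. Because r divides n and n > 0, r ≤ n. Since r = p, p ≤ n. Since w < p, w < n. From w = a, a < n.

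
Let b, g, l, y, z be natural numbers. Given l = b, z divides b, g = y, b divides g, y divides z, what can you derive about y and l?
y = l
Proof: g = y and b divides g, so b divides y. y divides z and z divides b, thus y divides b. b divides y, so b = y. Since l = b, l = y. Then y = l.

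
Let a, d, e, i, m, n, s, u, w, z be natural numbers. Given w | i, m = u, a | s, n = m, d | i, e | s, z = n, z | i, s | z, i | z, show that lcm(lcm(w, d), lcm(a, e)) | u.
z = n and n = m, so z = m. m = u, so z = u. i | z and z | i, so i = z. From w | i and d | i, lcm(w, d) | i. i = z, so lcm(w, d) | z. Since a | s and e | s, lcm(a, e) | s. Since s | z, lcm(a, e) | z. lcm(w, d) | z, so lcm(lcm(w, d), lcm(a, e)) | z. z = u, so lcm(lcm(w, d), lcm(a, e)) | u.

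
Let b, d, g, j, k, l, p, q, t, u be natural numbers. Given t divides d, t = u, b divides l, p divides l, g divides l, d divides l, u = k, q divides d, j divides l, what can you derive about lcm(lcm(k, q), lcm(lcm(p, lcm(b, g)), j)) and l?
lcm(lcm(k, q), lcm(lcm(p, lcm(b, g)), j)) divides l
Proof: Because t = u and u = k, t = k. Since t divides d, k divides d. Since q divides d, lcm(k, q) divides d. From d divides l, lcm(k, q) divides l. b divides l and g divides l, therefore lcm(b, g) divides l. Since p divides l, lcm(p, lcm(b, g)) divides l. Since j divides l, lcm(lcm(p, lcm(b, g)), j) divides l. Because lcm(k, q) divides l, lcm(lcm(k, q), lcm(lcm(p, lcm(b, g)), j)) divides l.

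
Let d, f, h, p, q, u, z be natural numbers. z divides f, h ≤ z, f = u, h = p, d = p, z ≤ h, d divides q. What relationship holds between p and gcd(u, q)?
p divides gcd(u, q)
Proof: z ≤ h and h ≤ z, therefore z = h. Since z divides f, h divides f. Since f = u, h divides u. h = p, so p divides u. Because d = p and d divides q, p divides q. Since p divides u, p divides gcd(u, q).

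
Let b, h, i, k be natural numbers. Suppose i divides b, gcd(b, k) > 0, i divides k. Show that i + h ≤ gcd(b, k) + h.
i divides b and i divides k, thus i divides gcd(b, k). gcd(b, k) > 0, so i ≤ gcd(b, k). Then i + h ≤ gcd(b, k) + h.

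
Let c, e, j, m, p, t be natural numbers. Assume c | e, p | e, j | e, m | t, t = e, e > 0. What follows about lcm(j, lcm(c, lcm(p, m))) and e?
lcm(j, lcm(c, lcm(p, m))) ≤ e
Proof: t = e and m | t, so m | e. p | e, so lcm(p, m) | e. Because c | e, lcm(c, lcm(p, m)) | e. Since j | e, lcm(j, lcm(c, lcm(p, m))) | e. Since e > 0, lcm(j, lcm(c, lcm(p, m))) ≤ e.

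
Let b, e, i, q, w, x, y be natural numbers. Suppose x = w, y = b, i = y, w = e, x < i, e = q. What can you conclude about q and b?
q < b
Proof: w = e and e = q, hence w = q. Since x = w and x < i, w < i. Since i = y, w < y. Since y = b, w < b. From w = q, q < b.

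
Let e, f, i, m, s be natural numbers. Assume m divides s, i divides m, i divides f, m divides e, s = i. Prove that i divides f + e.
s = i and m divides s, hence m divides i. Since i divides m, m = i. m divides e, so i divides e. i divides f, so i divides f + e.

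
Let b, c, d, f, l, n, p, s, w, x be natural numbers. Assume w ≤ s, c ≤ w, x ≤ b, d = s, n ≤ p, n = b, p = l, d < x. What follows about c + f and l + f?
c + f < l + f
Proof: Because c ≤ w and w ≤ s, c ≤ s. d = s and d < x, thus s < x. x ≤ b, so s < b. c ≤ s, so c < b. p = l and n ≤ p, hence n ≤ l. Since n = b, b ≤ l. Since c < b, c < l. Then c + f < l + f.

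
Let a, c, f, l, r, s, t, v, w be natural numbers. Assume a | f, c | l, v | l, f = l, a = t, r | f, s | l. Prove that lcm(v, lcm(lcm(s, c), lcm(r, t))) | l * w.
Since s | l and c | l, lcm(s, c) | l. Because a = t and a | f, t | f. r | f, so lcm(r, t) | f. f = l, so lcm(r, t) | l. lcm(s, c) | l, so lcm(lcm(s, c), lcm(r, t)) | l. Since v | l, lcm(v, lcm(lcm(s, c), lcm(r, t))) | l. Then lcm(v, lcm(lcm(s, c), lcm(r, t))) | l * w.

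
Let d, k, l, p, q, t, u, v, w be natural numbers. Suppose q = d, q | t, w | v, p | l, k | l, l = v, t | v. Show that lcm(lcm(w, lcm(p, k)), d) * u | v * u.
p | l and k | l, so lcm(p, k) | l. Since l = v, lcm(p, k) | v. Since w | v, lcm(w, lcm(p, k)) | v. q | t and t | v, thus q | v. Since q = d, d | v. lcm(w, lcm(p, k)) | v, so lcm(lcm(w, lcm(p, k)), d) | v. Then lcm(lcm(w, lcm(p, k)), d) * u | v * u.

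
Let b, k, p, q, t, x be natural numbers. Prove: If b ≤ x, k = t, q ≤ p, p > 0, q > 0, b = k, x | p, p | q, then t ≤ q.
b = k and k = t, therefore b = t. b ≤ x, so t ≤ x. p | q and q > 0, thus p ≤ q. Because q ≤ p, p = q. From x | p and p > 0, x ≤ p. From p = q, x ≤ q. t ≤ x, so t ≤ q.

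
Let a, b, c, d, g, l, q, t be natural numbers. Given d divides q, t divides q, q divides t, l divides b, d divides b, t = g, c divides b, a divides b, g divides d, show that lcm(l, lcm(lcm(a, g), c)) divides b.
From q divides t and t divides q, q = t. Since t = g, q = g. d divides q, so d divides g. g divides d, so d = g. d divides b, so g divides b. Since a divides b, lcm(a, g) divides b. c divides b, so lcm(lcm(a, g), c) divides b. l divides b, so lcm(l, lcm(lcm(a, g), c)) divides b.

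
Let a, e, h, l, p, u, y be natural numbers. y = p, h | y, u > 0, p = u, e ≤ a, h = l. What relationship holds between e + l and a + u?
e + l ≤ a + u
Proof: y = p and p = u, thus y = u. h | y, so h | u. Because h = l, l | u. u > 0, so l ≤ u. Because e ≤ a, e + l ≤ a + u.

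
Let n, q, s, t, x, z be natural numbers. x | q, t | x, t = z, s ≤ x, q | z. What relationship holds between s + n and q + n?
s + n ≤ q + n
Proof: t = z and t | x, hence z | x. Since q | z, q | x. Since x | q, x = q. s ≤ x, so s ≤ q. Then s + n ≤ q + n.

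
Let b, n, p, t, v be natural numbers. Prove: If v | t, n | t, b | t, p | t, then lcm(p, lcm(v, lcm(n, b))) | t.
n | t and b | t, hence lcm(n, b) | t. Since v | t, lcm(v, lcm(n, b)) | t. p | t, so lcm(p, lcm(v, lcm(n, b))) | t.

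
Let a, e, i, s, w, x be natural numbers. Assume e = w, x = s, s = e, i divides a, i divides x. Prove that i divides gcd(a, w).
x = s and s = e, thus x = e. e = w, so x = w. i divides x, so i divides w. i divides a, so i divides gcd(a, w).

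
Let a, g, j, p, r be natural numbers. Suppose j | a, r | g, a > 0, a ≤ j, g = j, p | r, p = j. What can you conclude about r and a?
r = a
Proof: j | a and a > 0, thus j ≤ a. a ≤ j, so a = j. From p = j and p | r, j | r. g = j and r | g, hence r | j. j | r, so j = r. Since a = j, a = r. Then r = a.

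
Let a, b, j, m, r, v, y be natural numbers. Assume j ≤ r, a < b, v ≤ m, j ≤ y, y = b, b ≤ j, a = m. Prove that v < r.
Since y = b and j ≤ y, j ≤ b. b ≤ j, so b = j. a = m and a < b, hence m < b. v ≤ m, so v < b. Because b = j, v < j. Since j ≤ r, v < r.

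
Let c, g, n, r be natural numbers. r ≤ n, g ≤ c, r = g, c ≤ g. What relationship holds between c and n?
c ≤ n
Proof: g ≤ c and c ≤ g, so g = c. Since r = g, r = c. Since r ≤ n, c ≤ n.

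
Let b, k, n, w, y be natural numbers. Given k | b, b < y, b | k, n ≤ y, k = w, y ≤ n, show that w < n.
Because b | k and k | b, b = k. k = w, so b = w. y ≤ n and n ≤ y, so y = n. b < y, so b < n. b = w, so w < n.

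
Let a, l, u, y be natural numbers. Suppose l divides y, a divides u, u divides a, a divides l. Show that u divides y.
From a divides u and u divides a, a = u. Because a divides l and l divides y, a divides y. Since a = u, u divides y.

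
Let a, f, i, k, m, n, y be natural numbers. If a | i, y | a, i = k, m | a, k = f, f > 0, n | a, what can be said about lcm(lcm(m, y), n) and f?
lcm(lcm(m, y), n) ≤ f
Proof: Because m | a and y | a, lcm(m, y) | a. n | a, so lcm(lcm(m, y), n) | a. i = k and a | i, hence a | k. lcm(lcm(m, y), n) | a, so lcm(lcm(m, y), n) | k. From k = f, lcm(lcm(m, y), n) | f. Because f > 0, lcm(lcm(m, y), n) ≤ f.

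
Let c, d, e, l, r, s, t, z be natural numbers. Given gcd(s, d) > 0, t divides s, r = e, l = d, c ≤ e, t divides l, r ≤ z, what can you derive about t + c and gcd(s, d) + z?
t + c ≤ gcd(s, d) + z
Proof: Since l = d and t divides l, t divides d. Because t divides s, t divides gcd(s, d). gcd(s, d) > 0, so t ≤ gcd(s, d). r = e and r ≤ z, thus e ≤ z. From c ≤ e, c ≤ z. t ≤ gcd(s, d), so t + c ≤ gcd(s, d) + z.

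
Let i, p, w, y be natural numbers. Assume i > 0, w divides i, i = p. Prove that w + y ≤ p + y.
Because w divides i and i > 0, w ≤ i. Because i = p, w ≤ p. Then w + y ≤ p + y.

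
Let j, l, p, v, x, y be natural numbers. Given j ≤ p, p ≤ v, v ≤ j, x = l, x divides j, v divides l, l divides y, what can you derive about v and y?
v divides y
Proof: j ≤ p and p ≤ v, so j ≤ v. v ≤ j, so j = v. Because x = l and x divides j, l divides j. Since j = v, l divides v. From v divides l, l = v. Because l divides y, v divides y.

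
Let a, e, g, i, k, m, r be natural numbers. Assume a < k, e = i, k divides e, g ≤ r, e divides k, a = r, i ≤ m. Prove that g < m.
k divides e and e divides k, hence k = e. e = i, so k = i. Because a = r and a < k, r < k. g ≤ r, so g < k. k = i, so g < i. Since i ≤ m, g < m.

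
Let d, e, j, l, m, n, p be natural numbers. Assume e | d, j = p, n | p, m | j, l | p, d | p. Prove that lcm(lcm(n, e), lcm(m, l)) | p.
e | d and d | p, so e | p. n | p, so lcm(n, e) | p. Since j = p and m | j, m | p. l | p, so lcm(m, l) | p. Since lcm(n, e) | p, lcm(lcm(n, e), lcm(m, l)) | p.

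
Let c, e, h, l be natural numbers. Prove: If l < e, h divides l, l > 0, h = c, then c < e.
Because h = c and h divides l, c divides l. Since l > 0, c ≤ l. Since l < e, c < e.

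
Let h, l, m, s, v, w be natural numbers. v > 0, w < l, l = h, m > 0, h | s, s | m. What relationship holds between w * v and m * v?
w * v < m * v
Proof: l = h and w < l, so w < h. h | s and s | m, therefore h | m. Since m > 0, h ≤ m. From w < h, w < m. v > 0, so w * v < m * v.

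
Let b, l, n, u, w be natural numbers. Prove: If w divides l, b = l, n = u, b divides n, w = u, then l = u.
Because w = u and w divides l, u divides l. Because b = l and b divides n, l divides n. Since n = u, l divides u. u divides l, so u = l. Then l = u.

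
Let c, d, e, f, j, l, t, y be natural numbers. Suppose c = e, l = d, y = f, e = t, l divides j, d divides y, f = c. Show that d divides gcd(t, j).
c = e and e = t, thus c = t. From y = f and f = c, y = c. Since d divides y, d divides c. Since c = t, d divides t. Since l = d and l divides j, d divides j. Since d divides t, d divides gcd(t, j).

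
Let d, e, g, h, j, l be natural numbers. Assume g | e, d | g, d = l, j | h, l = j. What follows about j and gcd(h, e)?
j | gcd(h, e)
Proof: d = l and l = j, thus d = j. d | g and g | e, therefore d | e. Since d = j, j | e. j | h, so j | gcd(h, e).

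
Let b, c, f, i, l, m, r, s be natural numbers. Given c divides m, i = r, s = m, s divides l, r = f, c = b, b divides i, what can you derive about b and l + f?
b divides l + f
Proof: c = b and c divides m, hence b divides m. s = m and s divides l, so m divides l. Since b divides m, b divides l. Because i = r and r = f, i = f. Since b divides i, b divides f. Since b divides l, b divides l + f.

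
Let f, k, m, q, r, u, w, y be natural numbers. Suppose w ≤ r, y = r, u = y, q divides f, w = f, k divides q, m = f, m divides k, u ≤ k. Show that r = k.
From u = y and y = r, u = r. u ≤ k, so r ≤ k. m = f and m divides k, therefore f divides k. k divides q and q divides f, so k divides f. Since f divides k, f = k. w = f, so w = k. w ≤ r, so k ≤ r. r ≤ k, so r = k.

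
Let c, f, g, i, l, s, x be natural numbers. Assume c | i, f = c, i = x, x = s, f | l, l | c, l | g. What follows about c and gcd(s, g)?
c | gcd(s, g)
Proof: i = x and c | i, so c | x. From x = s, c | s. f = c and f | l, so c | l. l | c, so l = c. Since l | g, c | g. c | s, so c | gcd(s, g).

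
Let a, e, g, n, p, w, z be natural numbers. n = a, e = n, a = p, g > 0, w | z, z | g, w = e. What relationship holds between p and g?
p ≤ g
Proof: n = a and a = p, therefore n = p. w = e and w | z, hence e | z. Since e = n, n | z. z | g, so n | g. From g > 0, n ≤ g. n = p, so p ≤ g.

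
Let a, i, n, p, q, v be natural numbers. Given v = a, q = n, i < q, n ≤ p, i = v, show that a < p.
Because i = v and v = a, i = a. Since q = n and i < q, i < n. Since n ≤ p, i < p. Since i = a, a < p.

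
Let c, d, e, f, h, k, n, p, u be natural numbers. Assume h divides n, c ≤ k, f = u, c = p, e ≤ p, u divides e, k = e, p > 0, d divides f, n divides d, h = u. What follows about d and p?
d ≤ p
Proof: Since h divides n and n divides d, h divides d. h = u, so u divides d. f = u and d divides f, therefore d divides u. Since u divides d, u = d. k = e and c ≤ k, thus c ≤ e. Since c = p, p ≤ e. e ≤ p, so e = p. u divides e, so u divides p. Since u = d, d divides p. Since p > 0, d ≤ p.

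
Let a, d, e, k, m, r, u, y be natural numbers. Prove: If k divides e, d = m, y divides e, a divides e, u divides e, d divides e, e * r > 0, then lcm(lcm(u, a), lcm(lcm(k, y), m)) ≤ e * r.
u divides e and a divides e, therefore lcm(u, a) divides e. k divides e and y divides e, hence lcm(k, y) divides e. d = m and d divides e, so m divides e. Since lcm(k, y) divides e, lcm(lcm(k, y), m) divides e. Since lcm(u, a) divides e, lcm(lcm(u, a), lcm(lcm(k, y), m)) divides e. Then lcm(lcm(u, a), lcm(lcm(k, y), m)) divides e * r. Because e * r > 0, lcm(lcm(u, a), lcm(lcm(k, y), m)) ≤ e * r.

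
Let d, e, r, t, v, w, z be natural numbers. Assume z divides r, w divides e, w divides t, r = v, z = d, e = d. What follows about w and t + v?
w divides t + v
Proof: e = d and w divides e, therefore w divides d. z = d and z divides r, thus d divides r. r = v, so d divides v. Because w divides d, w divides v. Because w divides t, w divides t + v.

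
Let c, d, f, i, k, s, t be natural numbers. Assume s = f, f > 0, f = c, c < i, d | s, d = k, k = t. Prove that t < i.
From s = f and d | s, d | f. f > 0, so d ≤ f. Since f = c, d ≤ c. d = k, so k ≤ c. Since c < i, k < i. Since k = t, t < i.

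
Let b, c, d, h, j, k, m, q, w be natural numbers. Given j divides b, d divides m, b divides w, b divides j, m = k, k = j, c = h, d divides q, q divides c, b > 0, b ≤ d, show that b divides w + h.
Because j divides b and b divides j, j = b. m = k and k = j, therefore m = j. From d divides m, d divides j. Since j = b, d divides b. b > 0, so d ≤ b. Since b ≤ d, d = b. d divides q and q divides c, so d divides c. c = h, so d divides h. Since d = b, b divides h. Since b divides w, b divides w + h.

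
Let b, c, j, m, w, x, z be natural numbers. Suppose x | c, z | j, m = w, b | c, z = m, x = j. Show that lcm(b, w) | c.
Since x = j and x | c, j | c. z | j, so z | c. z = m, so m | c. Since m = w, w | c. b | c, so lcm(b, w) | c.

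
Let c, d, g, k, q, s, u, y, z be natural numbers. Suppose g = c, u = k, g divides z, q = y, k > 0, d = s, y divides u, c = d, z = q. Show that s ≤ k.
c = d and d = s, so c = s. z = q and g divides z, thus g divides q. q = y, so g divides y. u = k and y divides u, therefore y divides k. g divides y, so g divides k. From g = c, c divides k. Because k > 0, c ≤ k. Since c = s, s ≤ k.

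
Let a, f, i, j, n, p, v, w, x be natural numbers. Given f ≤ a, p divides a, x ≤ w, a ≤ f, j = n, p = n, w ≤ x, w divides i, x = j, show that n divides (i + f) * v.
x = j and j = n, so x = n. Because w ≤ x and x ≤ w, w = x. Since w divides i, x divides i. Since x = n, n divides i. Since a ≤ f and f ≤ a, a = f. p = n and p divides a, so n divides a. a = f, so n divides f. Since n divides i, n divides i + f. Then n divides (i + f) * v.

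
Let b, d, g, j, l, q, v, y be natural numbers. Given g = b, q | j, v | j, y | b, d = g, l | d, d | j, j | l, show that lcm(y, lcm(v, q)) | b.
j | l and l | d, therefore j | d. From d | j, j = d. d = g, so j = g. g = b, so j = b. v | j and q | j, therefore lcm(v, q) | j. Since j = b, lcm(v, q) | b. y | b, so lcm(y, lcm(v, q)) | b.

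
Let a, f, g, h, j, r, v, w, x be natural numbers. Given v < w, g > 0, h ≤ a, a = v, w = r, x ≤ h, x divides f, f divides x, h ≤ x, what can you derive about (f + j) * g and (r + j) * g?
(f + j) * g < (r + j) * g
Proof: h ≤ x and x ≤ h, hence h = x. x divides f and f divides x, hence x = f. From h = x, h = f. a = v and h ≤ a, therefore h ≤ v. Since w = r and v < w, v < r. h ≤ v, so h < r. Since h = f, f < r. Then f + j < r + j. Since g > 0, by multiplying by a positive, (f + j) * g < (r + j) * g.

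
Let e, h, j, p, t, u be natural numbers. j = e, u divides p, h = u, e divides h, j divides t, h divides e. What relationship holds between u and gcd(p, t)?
u divides gcd(p, t)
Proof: Because e divides h and h divides e, e = h. h = u, so e = u. j = e and j divides t, thus e divides t. e = u, so u divides t. u divides p, so u divides gcd(p, t).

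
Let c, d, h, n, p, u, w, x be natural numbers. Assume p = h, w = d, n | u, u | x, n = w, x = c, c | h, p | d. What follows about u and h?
u = h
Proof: Because x = c and u | x, u | c. c | h, so u | h. n = w and n | u, therefore w | u. Since w = d, d | u. Because p | d, p | u. p = h, so h | u. Since u | h, u = h.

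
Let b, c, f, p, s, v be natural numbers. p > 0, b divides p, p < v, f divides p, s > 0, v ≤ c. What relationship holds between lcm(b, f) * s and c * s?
lcm(b, f) * s < c * s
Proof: Since b divides p and f divides p, lcm(b, f) divides p. Since p > 0, lcm(b, f) ≤ p. Since p < v and v ≤ c, p < c. From lcm(b, f) ≤ p, lcm(b, f) < c. Since s > 0, by multiplying by a positive, lcm(b, f) * s < c * s.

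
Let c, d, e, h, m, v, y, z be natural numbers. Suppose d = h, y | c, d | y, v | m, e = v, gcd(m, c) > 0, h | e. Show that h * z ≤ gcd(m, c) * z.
Since e = v and h | e, h | v. v | m, so h | m. Because d | y and y | c, d | c. d = h, so h | c. h | m, so h | gcd(m, c). From gcd(m, c) > 0, h ≤ gcd(m, c). Then h * z ≤ gcd(m, c) * z.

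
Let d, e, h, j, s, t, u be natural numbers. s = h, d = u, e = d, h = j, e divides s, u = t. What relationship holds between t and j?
t divides j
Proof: Since e = d and d = u, e = u. u = t, so e = t. s = h and e divides s, thus e divides h. e = t, so t divides h. h = j, so t divides j.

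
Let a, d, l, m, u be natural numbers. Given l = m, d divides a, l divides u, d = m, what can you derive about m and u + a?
m divides u + a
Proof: Because l = m and l divides u, m divides u. d = m and d divides a, thus m divides a. Since m divides u, m divides u + a.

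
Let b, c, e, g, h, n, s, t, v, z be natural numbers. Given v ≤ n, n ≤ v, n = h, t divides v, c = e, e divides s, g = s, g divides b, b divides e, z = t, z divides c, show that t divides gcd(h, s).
Because v ≤ n and n ≤ v, v = n. n = h, so v = h. Since t divides v, t divides h. g divides b and b divides e, therefore g divides e. g = s, so s divides e. e divides s, so e = s. Since c = e, c = s. z = t and z divides c, hence t divides c. Since c = s, t divides s. Since t divides h, t divides gcd(h, s).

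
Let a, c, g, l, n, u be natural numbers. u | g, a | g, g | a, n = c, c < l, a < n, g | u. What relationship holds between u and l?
u < l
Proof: From a | g and g | a, a = g. From g | u and u | g, g = u. a = g, so a = u. n = c and a < n, therefore a < c. Since c < l, a < l. Because a = u, u < l.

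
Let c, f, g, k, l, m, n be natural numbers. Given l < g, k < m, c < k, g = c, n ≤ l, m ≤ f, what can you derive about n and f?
n < f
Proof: n ≤ l and l < g, thus n < g. Since g = c, n < c. c < k and k < m, therefore c < m. Because m ≤ f, c < f. Since n < c, n < f.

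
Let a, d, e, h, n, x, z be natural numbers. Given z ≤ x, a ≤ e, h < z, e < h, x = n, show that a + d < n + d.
x = n and z ≤ x, thus z ≤ n. Since h < z, h < n. Since e < h, e < n. Since a ≤ e, a < n. Then a + d < n + d.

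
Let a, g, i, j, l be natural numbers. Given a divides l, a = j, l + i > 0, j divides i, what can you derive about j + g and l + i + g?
j + g ≤ l + i + g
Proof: a = j and a divides l, hence j divides l. Since j divides i, j divides l + i. Since l + i > 0, j ≤ l + i. Then j + g ≤ l + i + g.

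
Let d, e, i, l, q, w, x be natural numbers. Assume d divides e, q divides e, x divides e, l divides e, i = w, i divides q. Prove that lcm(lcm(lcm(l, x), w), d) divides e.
Since l divides e and x divides e, lcm(l, x) divides e. i divides q and q divides e, so i divides e. i = w, so w divides e. Since lcm(l, x) divides e, lcm(lcm(l, x), w) divides e. d divides e, so lcm(lcm(lcm(l, x), w), d) divides e.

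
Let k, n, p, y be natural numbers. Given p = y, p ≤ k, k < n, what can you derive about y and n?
y < n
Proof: Since p = y and p ≤ k, y ≤ k. k < n, so y < n.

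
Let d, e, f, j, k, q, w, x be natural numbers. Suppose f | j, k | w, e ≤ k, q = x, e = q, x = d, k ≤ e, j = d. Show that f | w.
j = d and f | j, hence f | d. q = x and x = d, so q = d. From k ≤ e and e ≤ k, k = e. k | w, so e | w. e = q, so q | w. Since q = d, d | w. Since f | d, f | w.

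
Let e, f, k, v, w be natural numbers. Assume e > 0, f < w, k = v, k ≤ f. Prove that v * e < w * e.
k ≤ f and f < w, thus k < w. Because k = v, v < w. Combining with e > 0, by multiplying by a positive, v * e < w * e.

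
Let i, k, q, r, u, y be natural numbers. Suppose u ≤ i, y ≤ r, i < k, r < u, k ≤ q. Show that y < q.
From y ≤ r and r < u, y < u. u ≤ i and i < k, therefore u < k. y < u, so y < k. k ≤ q, so y < q.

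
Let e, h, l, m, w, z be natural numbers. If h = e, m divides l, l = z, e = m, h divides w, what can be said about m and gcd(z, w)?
m divides gcd(z, w)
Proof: Because l = z and m divides l, m divides z. h = e and e = m, therefore h = m. h divides w, so m divides w. m divides z, so m divides gcd(z, w).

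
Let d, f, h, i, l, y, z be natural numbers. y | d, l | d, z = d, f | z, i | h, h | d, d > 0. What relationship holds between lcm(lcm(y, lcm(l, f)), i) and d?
lcm(lcm(y, lcm(l, f)), i) ≤ d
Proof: z = d and f | z, therefore f | d. Because l | d, lcm(l, f) | d. Since y | d, lcm(y, lcm(l, f)) | d. Since i | h and h | d, i | d. lcm(y, lcm(l, f)) | d, so lcm(lcm(y, lcm(l, f)), i) | d. Because d > 0, lcm(lcm(y, lcm(l, f)), i) ≤ d.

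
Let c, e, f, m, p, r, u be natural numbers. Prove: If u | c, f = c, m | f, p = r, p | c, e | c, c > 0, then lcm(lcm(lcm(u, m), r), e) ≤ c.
f = c and m | f, therefore m | c. Since u | c, lcm(u, m) | c. p = r and p | c, hence r | c. Since lcm(u, m) | c, lcm(lcm(u, m), r) | c. Since e | c, lcm(lcm(lcm(u, m), r), e) | c. From c > 0, lcm(lcm(lcm(u, m), r), e) ≤ c.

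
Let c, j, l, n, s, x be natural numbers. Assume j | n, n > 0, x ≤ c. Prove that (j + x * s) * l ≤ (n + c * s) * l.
j | n and n > 0, so j ≤ n. x ≤ c, therefore x * s ≤ c * s. Since j ≤ n, j + x * s ≤ n + c * s. Then (j + x * s) * l ≤ (n + c * s) * l.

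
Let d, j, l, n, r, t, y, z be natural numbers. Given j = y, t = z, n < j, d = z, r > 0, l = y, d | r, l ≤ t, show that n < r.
j = y and n < j, therefore n < y. From t = z and l ≤ t, l ≤ z. l = y, so y ≤ z. Since n < y, n < z. d = z and d | r, therefore z | r. Because r > 0, z ≤ r. Because n < z, n < r.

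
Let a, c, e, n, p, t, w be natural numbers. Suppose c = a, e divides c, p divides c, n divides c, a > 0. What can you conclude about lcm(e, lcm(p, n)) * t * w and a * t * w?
lcm(e, lcm(p, n)) * t * w ≤ a * t * w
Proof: Since p divides c and n divides c, lcm(p, n) divides c. Since e divides c, lcm(e, lcm(p, n)) divides c. Since c = a, lcm(e, lcm(p, n)) divides a. Since a > 0, lcm(e, lcm(p, n)) ≤ a. By multiplying by a non-negative, lcm(e, lcm(p, n)) * t ≤ a * t. By multiplying by a non-negative, lcm(e, lcm(p, n)) * t * w ≤ a * t * w.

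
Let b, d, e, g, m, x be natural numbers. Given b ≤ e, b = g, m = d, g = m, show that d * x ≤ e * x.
g = m and m = d, thus g = d. From b = g and b ≤ e, g ≤ e. Because g = d, d ≤ e. Then d * x ≤ e * x.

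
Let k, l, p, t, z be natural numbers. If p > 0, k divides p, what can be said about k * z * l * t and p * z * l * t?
k * z * l * t ≤ p * z * l * t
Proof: k divides p and p > 0, thus k ≤ p. By multiplying by a non-negative, k * z ≤ p * z. By multiplying by a non-negative, k * z * l ≤ p * z * l. By multiplying by a non-negative, k * z * l * t ≤ p * z * l * t.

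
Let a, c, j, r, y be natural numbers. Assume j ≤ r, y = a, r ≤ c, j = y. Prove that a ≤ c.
Since j = y and y = a, j = a. From j ≤ r and r ≤ c, j ≤ c. From j = a, a ≤ c.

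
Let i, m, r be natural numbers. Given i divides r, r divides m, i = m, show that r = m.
i = m and i divides r, so m divides r. r divides m, so m = r. Then r = m.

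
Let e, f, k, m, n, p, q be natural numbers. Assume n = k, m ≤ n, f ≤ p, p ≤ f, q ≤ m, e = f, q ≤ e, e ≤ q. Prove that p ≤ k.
From q ≤ e and e ≤ q, q = e. Since e = f, q = f. Since f ≤ p and p ≤ f, f = p. Because q = f, q = p. Since n = k and m ≤ n, m ≤ k. q ≤ m, so q ≤ k. q = p, so p ≤ k.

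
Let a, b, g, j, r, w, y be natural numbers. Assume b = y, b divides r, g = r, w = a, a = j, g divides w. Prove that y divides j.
b = y and b divides r, hence y divides r. w = a and a = j, thus w = j. Since g divides w, g divides j. Since g = r, r divides j. From y divides r, y divides j.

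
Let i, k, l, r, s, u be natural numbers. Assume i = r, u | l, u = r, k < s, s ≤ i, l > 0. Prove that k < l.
i = r and s ≤ i, so s ≤ r. Since k < s, k < r. Because u = r and u | l, r | l. l > 0, so r ≤ l. From k < r, k < l.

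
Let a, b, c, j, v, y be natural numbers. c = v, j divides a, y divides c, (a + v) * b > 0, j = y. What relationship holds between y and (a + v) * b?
y ≤ (a + v) * b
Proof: j = y and j divides a, hence y divides a. From c = v and y divides c, y divides v. Since y divides a, y divides a + v. Then y divides (a + v) * b. Since (a + v) * b > 0, y ≤ (a + v) * b.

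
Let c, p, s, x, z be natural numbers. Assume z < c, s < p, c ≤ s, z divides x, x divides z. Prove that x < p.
z divides x and x divides z, so z = x. From z < c and c ≤ s, z < s. z = x, so x < s. Since s < p, x < p.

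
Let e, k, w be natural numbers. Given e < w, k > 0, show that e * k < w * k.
Because e < w and k > 0, by multiplying by a positive, e * k < w * k.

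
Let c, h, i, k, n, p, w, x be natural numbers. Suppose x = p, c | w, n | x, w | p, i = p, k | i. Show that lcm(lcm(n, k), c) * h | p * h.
From x = p and n | x, n | p. Since i = p and k | i, k | p. Since n | p, lcm(n, k) | p. c | w and w | p, thus c | p. lcm(n, k) | p, so lcm(lcm(n, k), c) | p. Then lcm(lcm(n, k), c) * h | p * h.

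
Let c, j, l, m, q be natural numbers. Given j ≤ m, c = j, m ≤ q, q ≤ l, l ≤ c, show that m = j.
m ≤ q and q ≤ l, so m ≤ l. Since l ≤ c, m ≤ c. c = j, so m ≤ j. Because j ≤ m, j = m. Then m = j.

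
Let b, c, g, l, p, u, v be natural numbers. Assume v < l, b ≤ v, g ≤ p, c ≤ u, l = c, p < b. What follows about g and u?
g < u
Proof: Since l = c and v < l, v < c. Since b ≤ v, b < c. Since p < b, p < c. c ≤ u, so p < u. Since g ≤ p, g < u.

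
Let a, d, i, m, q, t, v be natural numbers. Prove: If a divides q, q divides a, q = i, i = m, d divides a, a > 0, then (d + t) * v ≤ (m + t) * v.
a divides q and q divides a, hence a = q. Since q = i, a = i. Since i = m, a = m. d divides a and a > 0, hence d ≤ a. a = m, so d ≤ m. Then d + t ≤ m + t. By multiplying by a non-negative, (d + t) * v ≤ (m + t) * v.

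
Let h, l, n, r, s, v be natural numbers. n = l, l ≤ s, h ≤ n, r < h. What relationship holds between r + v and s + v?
r + v < s + v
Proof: r < h and h ≤ n, therefore r < n. From n = l, r < l. Since l ≤ s, r < s. Then r + v < s + v.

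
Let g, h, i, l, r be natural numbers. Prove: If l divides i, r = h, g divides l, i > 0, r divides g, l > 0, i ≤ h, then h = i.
Since r = h and r divides g, h divides g. g divides l, so h divides l. Since l > 0, h ≤ l. l divides i and i > 0, so l ≤ i. h ≤ l, so h ≤ i. i ≤ h, so h = i.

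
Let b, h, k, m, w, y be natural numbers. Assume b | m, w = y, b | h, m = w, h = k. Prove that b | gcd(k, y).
h = k and b | h, thus b | k. m = w and w = y, therefore m = y. b | m, so b | y. b | k, so b | gcd(k, y).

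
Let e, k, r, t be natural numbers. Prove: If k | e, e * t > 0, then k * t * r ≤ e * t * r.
k | e, so k * t | e * t. e * t > 0, so k * t ≤ e * t. Then k * t * r ≤ e * t * r.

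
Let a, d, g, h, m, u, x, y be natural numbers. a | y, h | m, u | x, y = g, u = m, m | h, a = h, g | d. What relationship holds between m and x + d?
m | x + d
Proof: u = m and u | x, hence m | x. h | m and m | h, therefore h = m. Since a = h, a = m. y = g and a | y, therefore a | g. g | d, so a | d. Since a = m, m | d. m | x, so m | x + d.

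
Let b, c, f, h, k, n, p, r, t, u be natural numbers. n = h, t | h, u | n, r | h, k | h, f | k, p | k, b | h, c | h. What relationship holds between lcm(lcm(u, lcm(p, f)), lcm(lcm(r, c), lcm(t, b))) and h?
lcm(lcm(u, lcm(p, f)), lcm(lcm(r, c), lcm(t, b))) | h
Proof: n = h and u | n, so u | h. From p | k and f | k, lcm(p, f) | k. k | h, so lcm(p, f) | h. u | h, so lcm(u, lcm(p, f)) | h. r | h and c | h, thus lcm(r, c) | h. t | h and b | h, therefore lcm(t, b) | h. Since lcm(r, c) | h, lcm(lcm(r, c), lcm(t, b)) | h. From lcm(u, lcm(p, f)) | h, lcm(lcm(u, lcm(p, f)), lcm(lcm(r, c), lcm(t, b))) | h.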